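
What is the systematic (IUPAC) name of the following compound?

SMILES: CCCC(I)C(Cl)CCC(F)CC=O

6-chloro-3-fluoro-7-iododecanal

The longest chain bearing the –CHO group is 10 carbons long (decane).
The highest-priority functional group is an aldehyde (terminal –CHO), so the name ends in -al.
The numbering direction is chosen so that the aldehyde carbon is C-1 by definition.
With this numbering: a chloro group at C-6; a fluoro group at C-3; an iodo group at C-7.
Substituent prefixes are cited in alphabetical order (multiplying prefixes like di-/tri- are ignored for ordering).
Assembling the pieces gives 6-chloro-3-fluoro-7-iododecanal.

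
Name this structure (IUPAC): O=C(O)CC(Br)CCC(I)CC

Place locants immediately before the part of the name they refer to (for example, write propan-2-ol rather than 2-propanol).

3-bromo-6-iodooctanoic acid

The longest chain bearing the –COOH group is 8 carbons long (octane).
The highest-priority functional group is a carboxylic acid (terminal –COOH), so the name ends in -oic acid.
Number the chain so that the carboxylic acid carbon is C-1 by definition.
With this numbering: a bromo group at C-3; an iodo group at C-6.
The substituents are ordered alphabetically, ignoring any di-/tri- multipliers.
Assembling the pieces gives 3-bromo-6-iodooctanoic acid.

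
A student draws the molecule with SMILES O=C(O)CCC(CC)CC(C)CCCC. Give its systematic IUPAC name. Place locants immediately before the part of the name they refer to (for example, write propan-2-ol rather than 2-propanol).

4-ethyl-6-methyldecanoic acid

The longest carbon chain that includes the –COOH group has 10 carbons, so the parent hydride is decane.
The principal characteristic group is a carboxylic acid (terminal –COOH), named with the suffix -oic acid.
The numbering direction is chosen so that the carboxylic acid carbon is C-1 by definition.
With this numbering: an ethyl group at C-4; a methyl group at C-6.
Substituent prefixes are cited in alphabetical order (multiplying prefixes like di-/tri- are ignored for ordering).
The name is 4-ethyl-6-methyldecanoic acid.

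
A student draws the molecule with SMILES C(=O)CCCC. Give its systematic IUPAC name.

pentanal

Counting along the main chain through the –CHO group gives 5 carbons: the parent is pentane.
The principal characteristic group is an aldehyde (terminal –CHO), named with the suffix -al.
Number the chain so that the aldehyde carbon is C-1 by definition.
Putting it together: pentanal.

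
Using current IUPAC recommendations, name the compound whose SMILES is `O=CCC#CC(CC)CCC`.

The longest chain bearing the –CHO group and the multiple bond is 8 carbons long (octane).
The principal characteristic group is an aldehyde (terminal –CHO), named with the suffix -al.
The chain contains a C≡C triple bond, so the unsaturation ending is -yne.
Choose the numbering such that the aldehyde carbon is C-1 by definition.
This places the triple bond between C-3 and C-4; an ethyl group at C-5.
The name is 5-ethyloct-3-ynal.

5-ethyloct-3-ynal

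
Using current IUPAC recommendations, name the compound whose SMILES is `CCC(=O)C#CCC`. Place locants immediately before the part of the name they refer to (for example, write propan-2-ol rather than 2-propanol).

Counting along the main chain through the carbonyl and the multiple bond gives 7 carbons: the parent is heptane.
The highest-priority functional group is a ketone (C=O on an internal carbon), so the name ends in -one.
There is one C≡C triple bond, indicated by the ending -yne.
Choose the numbering such that numbering from this end puts the carbonyl group at C-3 rather than C-5.
This places the carbonyl at C-3; the triple bond between C-4 and C-5.
Assembling the pieces gives hept-4-yn-3-one.

hept-4-yn-3-one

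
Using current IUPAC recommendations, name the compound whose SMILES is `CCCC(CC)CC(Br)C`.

2-bromo-4-ethylheptane

The longest carbon chain is 7 atoms: the parent is heptane.
Choose the numbering such that the substituent locant set {2,4} is lower than {4,6} at the first point of difference.
That gives a bromo group at C-2; an ethyl group at C-4.
Substituent prefixes are cited in alphabetical order (multiplying prefixes like di-/tri- are ignored for ordering).
Putting it together: 2-bromo-4-ethylheptane.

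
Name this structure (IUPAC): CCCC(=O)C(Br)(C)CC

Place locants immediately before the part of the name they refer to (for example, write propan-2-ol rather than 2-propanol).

3-bromo-3-methylheptan-4-one

The longest chain bearing the carbonyl is 7 carbons long (heptane).
The principal characteristic group is a ketone (C=O on an internal carbon), named with the suffix -one.
Choose the numbering such that the substituent locant set {3,3} is lower than {5,5} at the first point of difference.
This places the carbonyl at C-4; a bromo group at C-3; a methyl group at C-3.
Prefixes are listed alphabetically: bromo, methyl.
Putting it together: 3-bromo-3-methylheptan-4-one.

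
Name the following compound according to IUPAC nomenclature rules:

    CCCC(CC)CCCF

The longest continuous carbon chain has 7 atoms, so the parent hydride is heptane.
The numbering direction is chosen so that the substituent locant set {1,4} is lower than {4,7} at the first point of difference.
With this numbering: an ethyl group at C-4; a fluoro group at C-1.
The substituents are ordered alphabetically, ignoring any di-/tri- multipliers.
The name is 4-ethyl-1-fluoroheptane.

4-ethyl-1-fluoroheptane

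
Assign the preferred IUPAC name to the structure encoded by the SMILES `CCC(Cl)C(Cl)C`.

2,3-dichloropentane

The longest carbon chain is 5 atoms: the parent is pentane.
The numbering direction is chosen so that the substituent locant set {2,3} is lower than {3,4} at the first point of difference.
That gives chloro groups at C-2 and C-3.
Putting it together: 2,3-dichloropentane.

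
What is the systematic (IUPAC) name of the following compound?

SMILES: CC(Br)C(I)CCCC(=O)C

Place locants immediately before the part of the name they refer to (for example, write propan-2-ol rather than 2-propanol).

The longest chain bearing the carbonyl is 8 carbons long (octane).
The highest-priority functional group is a ketone (C=O on an internal carbon), so the name ends in -one.
Number the chain so that numbering from this end puts the carbonyl group at C-2 rather than C-7.
That gives the carbonyl at C-2; a bromo group at C-7; an iodo group at C-6.
Substituent prefixes are cited in alphabetical order (multiplying prefixes like di-/tri- are ignored for ordering).
Assembling the pieces gives 7-bromo-6-iodooctan-2-one.

7-bromo-6-iodooctan-2-one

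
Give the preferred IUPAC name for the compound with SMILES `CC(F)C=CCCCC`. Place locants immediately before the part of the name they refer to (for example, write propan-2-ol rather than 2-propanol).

The longest chain bearing the multiple bond is 8 carbons long (octane).
The chain contains a C=C double bond, so the unsaturation ending is -ene.
The numbering direction is chosen so that numbering from this end puts the double bond at C-3 rather than C-5.
This places the double bond between C-3 and C-4; a fluoro group at C-2.
Assembling the pieces gives 2-fluorooct-3-ene.

2-fluorooct-3-ene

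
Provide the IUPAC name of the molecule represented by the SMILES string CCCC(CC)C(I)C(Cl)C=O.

2-chloro-4-ethyl-3-iodoheptanal

Counting along the main chain through the –CHO group gives 7 carbons: the parent is heptane.
An aldehyde (terminal –CHO) is the principal characteristic group, giving the suffix -al.
Number the chain so that the aldehyde carbon is C-1 by definition.
With this numbering: a chloro group at C-2; an ethyl group at C-4; an iodo group at C-3.
Prefixes are listed alphabetically: chloro, ethyl, iodo.
The name is 2-chloro-4-ethyl-3-iodoheptanal.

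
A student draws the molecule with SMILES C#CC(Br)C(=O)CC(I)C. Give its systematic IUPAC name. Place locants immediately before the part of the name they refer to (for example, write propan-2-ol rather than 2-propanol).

The longest chain bearing the carbonyl and the multiple bond is 7 carbons long (heptane).
A ketone (C=O on an internal carbon) is the principal characteristic group, giving the suffix -one.
There is one C≡C triple bond, indicated by the ending -yne.
The numbering direction is chosen so that numbering from this end puts the triple bond at C-1 rather than C-6.
That gives the carbonyl at C-4; the triple bond between C-1 and C-2; a bromo group at C-3; an iodo group at C-6.
Prefixes are listed alphabetically: bromo, iodo.
The name is 3-bromo-6-iodohept-1-yn-4-one.

3-bromo-6-iodohept-1-yn-4-one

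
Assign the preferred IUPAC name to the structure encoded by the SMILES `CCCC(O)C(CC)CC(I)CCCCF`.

5-ethyl-11-fluoro-7-iodoundecan-4-ol

The longest chain bearing the –OH group is 11 carbons long (undecane).
The highest-priority functional group is an alcohol (–OH), so the name ends in -ol.
Choose the numbering such that numbering from this end puts the hydroxyl group at C-4 rather than C-8.
This places the hydroxyl at C-4; an ethyl group at C-5; a fluoro group at C-11; an iodo group at C-7.
Substituent prefixes are cited in alphabetical order (multiplying prefixes like di-/tri- are ignored for ordering).
The name is 5-ethyl-11-fluoro-7-iodoundecan-4-ol.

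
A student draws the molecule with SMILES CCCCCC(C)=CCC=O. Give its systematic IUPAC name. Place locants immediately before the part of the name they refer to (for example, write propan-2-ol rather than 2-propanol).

4-methylnon-3-enal

The longest chain bearing the –CHO group and the multiple bond is 9 carbons long (nonane).
The highest-priority functional group is an aldehyde (terminal –CHO), so the name ends in -al.
The chain contains a C=C double bond, so the unsaturation ending is -ene.
The numbering direction is chosen so that the aldehyde carbon is C-1 by definition.
This places the double bond between C-3 and C-4; a methyl group at C-4.
Putting it together: 4-methylnon-3-enal.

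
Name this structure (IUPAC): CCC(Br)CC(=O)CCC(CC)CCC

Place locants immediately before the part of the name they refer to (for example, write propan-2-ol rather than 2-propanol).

3-bromo-8-ethylundecan-5-one

The longest carbon chain that includes the carbonyl has 11 carbons, so the parent hydride is undecane.
The principal characteristic group is a ketone (C=O on an internal carbon), named with the suffix -one.
Choose the numbering such that numbering from this end puts the carbonyl group at C-5 rather than C-7.
That gives the carbonyl at C-5; a bromo group at C-3; an ethyl group at C-8.
The substituents are ordered alphabetically, ignoring any di-/tri- multipliers.
Putting it together: 3-bromo-8-ethylundecan-5-one.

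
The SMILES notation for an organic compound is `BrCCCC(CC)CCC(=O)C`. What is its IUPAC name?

8-bromo-5-ethyloctan-2-one

Counting along the main chain through the carbonyl gives 8 carbons: the parent is octane.
The principal characteristic group is a ketone (C=O on an internal carbon), named with the suffix -one.
The numbering direction is chosen so that numbering from this end puts the carbonyl group at C-2 rather than C-7.
That gives the carbonyl at C-2; a bromo group at C-8; an ethyl group at C-5.
Substituent prefixes are cited in alphabetical order (multiplying prefixes like di-/tri- are ignored for ordering).
Putting it together: 8-bromo-5-ethyloctan-2-one.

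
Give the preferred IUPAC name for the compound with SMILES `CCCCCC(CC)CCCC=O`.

The longest chain bearing the –CHO group is 10 carbons long (decane).
The principal characteristic group is an aldehyde (terminal –CHO), named with the suffix -al.
Number the chain so that the aldehyde carbon is C-1 by definition.
With this numbering: an ethyl group at C-5.
Assembling the pieces gives 5-ethyldecanal.

5-ethyldecanal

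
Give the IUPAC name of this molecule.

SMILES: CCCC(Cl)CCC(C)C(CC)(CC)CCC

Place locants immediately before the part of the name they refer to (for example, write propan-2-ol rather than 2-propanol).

The longest carbon chain is 11 atoms: the parent is undecane.
Choose the numbering such that the substituent locant set {4,4,5,8} is lower than {4,7,8,8} at the first point of difference.
This places a chloro group at C-8; two ethyl groups at C-4; a methyl group at C-5.
Prefixes are listed alphabetically: chloro, ethyl, methyl.
Putting it together: 8-chloro-4,4-diethyl-5-methylundecane.

8-chloro-4,4-diethyl-5-methylundecane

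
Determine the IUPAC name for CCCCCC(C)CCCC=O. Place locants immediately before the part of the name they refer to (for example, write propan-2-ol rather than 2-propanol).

The longest chain bearing the –CHO group is 10 carbons long (decane).
The highest-priority functional group is an aldehyde (terminal –CHO), so the name ends in -al.
The numbering direction is chosen so that the aldehyde carbon is C-1 by definition.
With this numbering: a methyl group at C-5.
Putting it together: 5-methyldecanal.

5-methyldecanal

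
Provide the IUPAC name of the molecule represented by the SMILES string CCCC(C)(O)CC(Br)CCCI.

Counting along the main chain through the –OH group gives 9 carbons: the parent is nonane.
The principal characteristic group is an alcohol (–OH), named with the suffix -ol.
The numbering direction is chosen so that numbering from this end puts the hydroxyl group at C-4 rather than C-6.
This places the hydroxyl at C-4; a bromo group at C-6; an iodo group at C-9; a methyl group at C-4.
Substituent prefixes are cited in alphabetical order (multiplying prefixes like di-/tri- are ignored for ordering).
The name is 6-bromo-9-iodo-4-methylnonan-4-ol.

6-bromo-9-iodo-4-methylnonan-4-ol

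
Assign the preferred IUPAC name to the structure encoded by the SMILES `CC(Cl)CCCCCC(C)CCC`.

2-chloro-8-methylundecane

The longest carbon chain is 11 atoms: the parent is undecane.
Choose the numbering such that the substituent locant set {2,8} is lower than {4,10} at the first point of difference.
That gives a chloro group at C-2; a methyl group at C-8.
Prefixes are listed alphabetically: chloro, methyl.
Assembling the pieces gives 2-chloro-8-methylundecane.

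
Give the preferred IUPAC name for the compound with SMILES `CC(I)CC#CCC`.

6-iodohept-3-yne

The longest chain bearing the multiple bond is 7 carbons long (heptane).
There is one C≡C triple bond, indicated by the ending -yne.
Choose the numbering such that numbering from this end puts the triple bond at C-3 rather than C-4.
With this numbering: the triple bond between C-3 and C-4; an iodo group at C-6.
Putting it together: 6-iodohept-3-yne.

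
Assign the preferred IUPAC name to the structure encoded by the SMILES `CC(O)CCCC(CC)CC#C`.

6-ethylnon-8-yn-2-ol

The longest chain bearing the –OH group and the multiple bond is 9 carbons long (nonane).
The highest-priority functional group is an alcohol (–OH), so the name ends in -ol.
A C≡C triple bond in the chain gives the infix -yne-.
Number the chain so that numbering from this end puts the hydroxyl group at C-2 rather than C-8.
That gives the hydroxyl at C-2; the triple bond between C-8 and C-9; an ethyl group at C-6.
Putting it together: 6-ethylnon-8-yn-2-ol.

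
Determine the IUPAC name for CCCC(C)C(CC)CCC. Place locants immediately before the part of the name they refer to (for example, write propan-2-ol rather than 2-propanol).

4-ethyl-5-methyloctane

The parent chain contains 8 carbons (octane).
Choose the numbering such that the locant sets are identical either way, so the alphabetically earlier ethyl substituent takes the lower locant (4 rather than 5).
This places an ethyl group at C-4; a methyl group at C-5.
Substituent prefixes are cited in alphabetical order (multiplying prefixes like di-/tri- are ignored for ordering).
Putting it together: 4-ethyl-5-methyloctane.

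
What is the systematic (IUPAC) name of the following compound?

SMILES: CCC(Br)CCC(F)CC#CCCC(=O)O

The longest carbon chain that includes the –COOH group and the multiple bond has 12 carbons, so the parent hydride is dodecane.
The principal characteristic group is a carboxylic acid (terminal –COOH), named with the suffix -oic acid.
There is one C≡C triple bond, indicated by the ending -yne.
Number the chain so that the carboxylic acid carbon is C-1 by definition.
With this numbering: the triple bond between C-4 and C-5; a bromo group at C-10; a fluoro group at C-7.
Substituent prefixes are cited in alphabetical order (multiplying prefixes like di-/tri- are ignored for ordering).
Assembling the pieces gives 10-bromo-7-fluorododec-4-ynoic acid.

10-bromo-7-fluorododec-4-ynoic acid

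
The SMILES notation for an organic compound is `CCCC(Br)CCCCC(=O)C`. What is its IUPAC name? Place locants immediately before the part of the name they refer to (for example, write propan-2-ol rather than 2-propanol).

7-bromodecan-2-one

The longest carbon chain that includes the carbonyl has 10 carbons, so the parent hydride is decane.
A ketone (C=O on an internal carbon) is the principal characteristic group, giving the suffix -one.
Number the chain so that numbering from this end puts the carbonyl group at C-2 rather than C-9.
With this numbering: the carbonyl at C-2; a bromo group at C-7.
Putting it together: 7-bromodecan-2-one.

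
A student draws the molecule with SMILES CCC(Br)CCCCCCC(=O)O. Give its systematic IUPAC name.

The longest carbon chain that includes the –COOH group has 10 carbons, so the parent hydride is decane.
A carboxylic acid (terminal –COOH) is the principal characteristic group, giving the suffix -oic acid.
Choose the numbering such that the carboxylic acid carbon is C-1 by definition.
With this numbering: a bromo group at C-8.
Assembling the pieces gives 8-bromodecanoic acid.

8-bromodecanoic acid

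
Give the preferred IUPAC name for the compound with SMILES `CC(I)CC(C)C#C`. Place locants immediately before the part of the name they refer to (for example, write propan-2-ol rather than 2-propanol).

The longest carbon chain that includes the multiple bond has 6 carbons, so the parent hydride is hexane.
The chain contains a C≡C triple bond, so the unsaturation ending is -yne.
The numbering direction is chosen so that numbering from this end puts the triple bond at C-1 rather than C-5.
With this numbering: the triple bond between C-1 and C-2; an iodo group at C-5; a methyl group at C-3.
The substituents are ordered alphabetically, ignoring any di-/tri- multipliers.
Assembling the pieces gives 5-iodo-3-methylhex-1-yne.

5-iodo-3-methylhex-1-yne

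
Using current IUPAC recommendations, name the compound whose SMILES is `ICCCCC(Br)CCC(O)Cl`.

4-bromo-1-chloro-8-iodooctan-1-ol

The longest carbon chain that includes the –OH group has 8 carbons, so the parent hydride is octane.
An alcohol (–OH) is the principal characteristic group, giving the suffix -ol.
Number the chain so that numbering from this end puts the hydroxyl group at C-1 rather than C-8.
This places the hydroxyl at C-1; a bromo group at C-4; a chloro group at C-1; an iodo group at C-8.
The substituents are ordered alphabetically, ignoring any di-/tri- multipliers.
Assembling the pieces gives 4-bromo-1-chloro-8-iodooctan-1-ol.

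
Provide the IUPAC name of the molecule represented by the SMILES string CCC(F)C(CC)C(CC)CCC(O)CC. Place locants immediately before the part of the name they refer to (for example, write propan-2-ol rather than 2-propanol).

6,7-diethyl-8-fluorodecan-3-ol

The longest chain bearing the –OH group is 10 carbons long (decane).
The principal characteristic group is an alcohol (–OH), named with the suffix -ol.
Choose the numbering such that numbering from this end puts the hydroxyl group at C-3 rather than C-8.
This places the hydroxyl at C-3; ethyl groups at C-6 and C-7; a fluoro group at C-8.
Prefixes are listed alphabetically: ethyl, fluoro.
Putting it together: 6,7-diethyl-8-fluorodecan-3-ol.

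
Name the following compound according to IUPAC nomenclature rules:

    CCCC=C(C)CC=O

Counting along the main chain through the –CHO group and the multiple bond gives 7 carbons: the parent is heptane.
The principal characteristic group is an aldehyde (terminal –CHO), named with the suffix -al.
The chain contains a C=C double bond, so the unsaturation ending is -ene.
Number the chain so that the aldehyde carbon is C-1 by definition.
With this numbering: the double bond between C-3 and C-4; a methyl group at C-3.
Assembling the pieces gives 3-methylhept-3-enal.

3-methylhept-3-enal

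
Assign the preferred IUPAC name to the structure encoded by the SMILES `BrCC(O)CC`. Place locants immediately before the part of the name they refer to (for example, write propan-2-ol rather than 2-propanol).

The longest chain bearing the –OH group is 4 carbons long (butane).
The highest-priority functional group is an alcohol (–OH), so the name ends in -ol.
Choose the numbering such that numbering from this end puts the hydroxyl group at C-2 rather than C-3.
With this numbering: the hydroxyl at C-2; a bromo group at C-1.
Assembling the pieces gives 1-bromobutan-2-ol.

1-bromobutan-2-ol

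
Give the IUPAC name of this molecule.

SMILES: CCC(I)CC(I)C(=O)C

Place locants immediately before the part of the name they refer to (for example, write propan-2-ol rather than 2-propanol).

3,5-diiodoheptan-2-one

The longest chain bearing the carbonyl is 7 carbons long (heptane).
A ketone (C=O on an internal carbon) is the principal characteristic group, giving the suffix -one.
Choose the numbering such that numbering from this end puts the carbonyl group at C-2 rather than C-6.
That gives the carbonyl at C-2; iodo groups at C-3 and C-5.
Assembling the pieces gives 3,5-diiodoheptan-2-one.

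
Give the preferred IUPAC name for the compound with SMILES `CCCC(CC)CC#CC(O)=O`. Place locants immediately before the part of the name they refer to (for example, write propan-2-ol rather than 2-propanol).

The longest carbon chain that includes the –COOH group and the multiple bond has 8 carbons, so the parent hydride is octane.
The principal characteristic group is a carboxylic acid (terminal –COOH), named with the suffix -oic acid.
The chain contains a C≡C triple bond, so the unsaturation ending is -yne.
The numbering direction is chosen so that the carboxylic acid carbon is C-1 by definition.
With this numbering: the triple bond between C-2 and C-3; an ethyl group at C-5.
Assembling the pieces gives 5-ethyloct-2-ynoic acid.

5-ethyloct-2-ynoic acid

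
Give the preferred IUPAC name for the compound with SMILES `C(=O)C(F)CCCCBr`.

6-bromo-2-fluorohexanal

Counting along the main chain through the –CHO group gives 6 carbons: the parent is hexane.
The highest-priority functional group is an aldehyde (terminal –CHO), so the name ends in -al.
The numbering direction is chosen so that the aldehyde carbon is C-1 by definition.
That gives a bromo group at C-6; a fluoro group at C-2.
The substituents are ordered alphabetically, ignoring any di-/tri- multipliers.
Putting it together: 6-bromo-2-fluorohexanal.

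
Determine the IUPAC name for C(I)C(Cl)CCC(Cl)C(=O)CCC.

5,8-dichloro-9-iodononan-4-one

The longest carbon chain that includes the carbonyl has 9 carbons, so the parent hydride is nonane.
The highest-priority functional group is a ketone (C=O on an internal carbon), so the name ends in -one.
Number the chain so that numbering from this end puts the carbonyl group at C-4 rather than C-6.
This places the carbonyl at C-4; chloro groups at C-5 and C-8; an iodo group at C-9.
The substituents are ordered alphabetically, ignoring any di-/tri- multipliers.
Putting it together: 5,8-dichloro-9-iodononan-4-one.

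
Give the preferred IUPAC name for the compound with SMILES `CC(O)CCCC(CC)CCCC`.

6-ethyldecan-2-ol

The longest chain bearing the –OH group is 10 carbons long (decane).
The highest-priority functional group is an alcohol (–OH), so the name ends in -ol.
Number the chain so that numbering from this end puts the hydroxyl group at C-2 rather than C-9.
That gives the hydroxyl at C-2; an ethyl group at C-6.
Putting it together: 6-ethyldecan-2-ol.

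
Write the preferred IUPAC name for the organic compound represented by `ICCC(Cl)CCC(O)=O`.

Counting along the main chain through the –COOH group gives 6 carbons: the parent is hexane.
The principal characteristic group is a carboxylic acid (terminal –COOH), named with the suffix -oic acid.
Choose the numbering such that the carboxylic acid carbon is C-1 by definition.
This places a chloro group at C-4; an iodo group at C-6.
The substituents are ordered alphabetically, ignoring any di-/tri- multipliers.
The name is 4-chloro-6-iodohexanoic acid.

4-chloro-6-iodohexanoic acid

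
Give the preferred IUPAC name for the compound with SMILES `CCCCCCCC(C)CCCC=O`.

The longest chain bearing the –CHO group is 12 carbons long (dodecane).
An aldehyde (terminal –CHO) is the principal characteristic group, giving the suffix -al.
The numbering direction is chosen so that the aldehyde carbon is C-1 by definition.
This places a methyl group at C-5.
Assembling the pieces gives 5-methyldodecanal.

5-methyldodecanal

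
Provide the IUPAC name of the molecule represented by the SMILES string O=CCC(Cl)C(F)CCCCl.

3,7-dichloro-4-fluoroheptanal

The longest chain bearing the –CHO group is 7 carbons long (heptane).
The highest-priority functional group is an aldehyde (terminal –CHO), so the name ends in -al.
Number the chain so that the aldehyde carbon is C-1 by definition.
This places chloro groups at C-3 and C-7; a fluoro group at C-4.
Substituent prefixes are cited in alphabetical order (multiplying prefixes like di-/tri- are ignored for ordering).
The name is 3,7-dichloro-4-fluoroheptanal.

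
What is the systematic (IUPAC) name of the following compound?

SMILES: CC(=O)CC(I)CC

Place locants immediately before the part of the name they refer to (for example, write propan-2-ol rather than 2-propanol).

4-iodohexan-2-one

The longest carbon chain that includes the carbonyl has 6 carbons, so the parent hydride is hexane.
The highest-priority functional group is a ketone (C=O on an internal carbon), so the name ends in -one.
Choose the numbering such that numbering from this end puts the carbonyl group at C-2 rather than C-5.
This places the carbonyl at C-2; an iodo group at C-4.
Putting it together: 4-iodohexan-2-one.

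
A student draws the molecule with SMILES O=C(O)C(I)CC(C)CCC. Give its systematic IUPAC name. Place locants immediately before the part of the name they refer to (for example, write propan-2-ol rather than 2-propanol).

The longest carbon chain that includes the –COOH group has 7 carbons, so the parent hydride is heptane.
The highest-priority functional group is a carboxylic acid (terminal –COOH), so the name ends in -oic acid.
The numbering direction is chosen so that the carboxylic acid carbon is C-1 by definition.
With this numbering: an iodo group at C-2; a methyl group at C-4.
Substituent prefixes are cited in alphabetical order (multiplying prefixes like di-/tri- are ignored for ordering).
Putting it together: 2-iodo-4-methylheptanoic acid.

2-iodo-4-methylheptanoic acid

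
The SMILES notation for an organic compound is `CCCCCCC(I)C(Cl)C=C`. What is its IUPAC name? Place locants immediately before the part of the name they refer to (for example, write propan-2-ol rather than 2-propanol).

The longest carbon chain that includes the multiple bond has 10 carbons, so the parent hydride is decane.
There is one C=C double bond, indicated by the ending -ene.
Number the chain so that numbering from this end puts the double bond at C-1 rather than C-9.
That gives the double bond between C-1 and C-2; a chloro group at C-3; an iodo group at C-4.
Substituent prefixes are cited in alphabetical order (multiplying prefixes like di-/tri- are ignored for ordering).
Assembling the pieces gives 3-chloro-4-iododec-1-ene.

3-chloro-4-iododec-1-ene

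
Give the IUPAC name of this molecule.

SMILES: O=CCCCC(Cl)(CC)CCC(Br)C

8-bromo-5-chloro-5-ethylnonanal

The longest carbon chain that includes the –CHO group has 9 carbons, so the parent hydride is nonane.
The principal characteristic group is an aldehyde (terminal –CHO), named with the suffix -al.
Number the chain so that the aldehyde carbon is C-1 by definition.
With this numbering: a bromo group at C-8; a chloro group at C-5; an ethyl group at C-5.
The substituents are ordered alphabetically, ignoring any di-/tri- multipliers.
The name is 8-bromo-5-chloro-5-ethylnonanal.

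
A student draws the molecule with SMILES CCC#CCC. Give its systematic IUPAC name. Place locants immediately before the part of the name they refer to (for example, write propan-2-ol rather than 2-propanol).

Counting along the main chain through the multiple bond gives 6 carbons: the parent is hexane.
A C≡C triple bond in the chain gives the infix -yne-.
The molecule is symmetric, so either numbering direction gives the same locants.
This places the triple bond between C-3 and C-4.
The name is hex-3-yne.

hex-3-yne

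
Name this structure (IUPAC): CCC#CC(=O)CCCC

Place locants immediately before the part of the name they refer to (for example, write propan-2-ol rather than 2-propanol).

The longest carbon chain that includes the carbonyl and the multiple bond has 9 carbons, so the parent hydride is nonane.
The highest-priority functional group is a ketone (C=O on an internal carbon), so the name ends in -one.
The chain contains a C≡C triple bond, so the unsaturation ending is -yne.
The numbering direction is chosen so that numbering from this end puts the triple bond at C-3 rather than C-6.
With this numbering: the carbonyl at C-5; the triple bond between C-3 and C-4.
Putting it together: non-3-yn-5-one.

non-3-yn-5-one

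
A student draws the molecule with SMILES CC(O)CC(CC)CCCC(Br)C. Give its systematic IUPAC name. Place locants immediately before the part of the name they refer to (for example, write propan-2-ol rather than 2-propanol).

8-bromo-4-ethylnonan-2-ol

Counting along the main chain through the –OH group gives 9 carbons: the parent is nonane.
An alcohol (–OH) is the principal characteristic group, giving the suffix -ol.
Choose the numbering such that numbering from this end puts the hydroxyl group at C-2 rather than C-8.
That gives the hydroxyl at C-2; a bromo group at C-8; an ethyl group at C-4.
Substituent prefixes are cited in alphabetical order (multiplying prefixes like di-/tri- are ignored for ordering).
Putting it together: 8-bromo-4-ethylnonan-2-ol.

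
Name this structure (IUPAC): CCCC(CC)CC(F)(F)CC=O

5-ethyl-3,3-difluorooctanal

The longest carbon chain that includes the –CHO group has 8 carbons, so the parent hydride is octane.
The highest-priority functional group is an aldehyde (terminal –CHO), so the name ends in -al.
The numbering direction is chosen so that the aldehyde carbon is C-1 by definition.
That gives an ethyl group at C-5; two fluoro groups at C-3.
Substituent prefixes are cited in alphabetical order (multiplying prefixes like di-/tri- are ignored for ordering).
Assembling the pieces gives 5-ethyl-3,3-difluorooctanal.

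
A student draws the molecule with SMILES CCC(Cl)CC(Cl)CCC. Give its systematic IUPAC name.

3,5-dichlorooctane

The parent chain contains 8 carbons (octane).
Number the chain so that the substituent locant set {3,5} is lower than {4,6} at the first point of difference.
With this numbering: chloro groups at C-3 and C-5.
The name is 3,5-dichlorooctane.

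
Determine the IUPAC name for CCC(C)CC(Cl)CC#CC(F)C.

The longest chain bearing the multiple bond is 10 carbons long (decane).
The chain contains a C≡C triple bond, so the unsaturation ending is -yne.
Choose the numbering such that numbering from this end puts the triple bond at C-3 rather than C-7.
With this numbering: the triple bond between C-3 and C-4; a chloro group at C-6; a fluoro group at C-2; a methyl group at C-8.
The substituents are ordered alphabetically, ignoring any di-/tri- multipliers.
Assembling the pieces gives 6-chloro-2-fluoro-8-methyldec-3-yne.

6-chloro-2-fluoro-8-methyldec-3-yne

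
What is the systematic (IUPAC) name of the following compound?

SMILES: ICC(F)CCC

The parent chain contains 5 carbons (pentane).
Choose the numbering such that the substituent locant set {1,2} is lower than {4,5} at the first point of difference.
That gives a fluoro group at C-2; an iodo group at C-1.
Substituent prefixes are cited in alphabetical order (multiplying prefixes like di-/tri- are ignored for ordering).
Putting it together: 2-fluoro-1-iodopentane.

2-fluoro-1-iodopentane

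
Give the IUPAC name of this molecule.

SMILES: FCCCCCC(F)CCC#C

5,10-difluorodec-1-yne

The longest chain bearing the multiple bond is 10 carbons long (decane).
There is one C≡C triple bond, indicated by the ending -yne.
Number the chain so that numbering from this end puts the triple bond at C-1 rather than C-9.
With this numbering: the triple bond between C-1 and C-2; fluoro groups at C-5 and C-10.
Assembling the pieces gives 5,10-difluorodec-1-yne.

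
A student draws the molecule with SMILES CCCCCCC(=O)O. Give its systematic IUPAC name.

The longest chain bearing the –COOH group is 7 carbons long (heptane).
A carboxylic acid (terminal –COOH) is the principal characteristic group, giving the suffix -oic acid.
The numbering direction is chosen so that the carboxylic acid carbon is C-1 by definition.
Putting it together: heptanoic acid.

heptanoic acid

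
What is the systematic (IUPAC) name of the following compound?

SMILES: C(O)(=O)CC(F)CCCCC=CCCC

Counting along the main chain through the –COOH group and the multiple bond gives 12 carbons: the parent is dodecane.
The principal characteristic group is a carboxylic acid (terminal –COOH), named with the suffix -oic acid.
The chain contains a C=C double bond, so the unsaturation ending is -ene.
The numbering direction is chosen so that the carboxylic acid carbon is C-1 by definition.
This places the double bond between C-8 and C-9; a fluoro group at C-3.
Assembling the pieces gives 3-fluorododec-8-enoic acid.

3-fluorododec-8-enoic acid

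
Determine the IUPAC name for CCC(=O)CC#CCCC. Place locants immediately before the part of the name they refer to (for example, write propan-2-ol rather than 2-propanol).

non-5-yn-3-one

Counting along the main chain through the carbonyl and the multiple bond gives 9 carbons: the parent is nonane.
A ketone (C=O on an internal carbon) is the principal characteristic group, giving the suffix -one.
The chain contains a C≡C triple bond, so the unsaturation ending is -yne.
Choose the numbering such that numbering from this end puts the carbonyl group at C-3 rather than C-7.
With this numbering: the carbonyl at C-3; the triple bond between C-5 and C-6.
Assembling the pieces gives non-5-yn-3-one.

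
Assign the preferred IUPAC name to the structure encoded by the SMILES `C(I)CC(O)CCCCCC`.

Counting along the main chain through the –OH group gives 9 carbons: the parent is nonane.
An alcohol (–OH) is the principal characteristic group, giving the suffix -ol.
The numbering direction is chosen so that numbering from this end puts the hydroxyl group at C-3 rather than C-7.
That gives the hydroxyl at C-3; an iodo group at C-1.
Putting it together: 1-iodononan-3-ol.

1-iodononan-3-ol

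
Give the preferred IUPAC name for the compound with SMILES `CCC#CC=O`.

pent-2-ynal

The longest carbon chain that includes the –CHO group and the multiple bond has 5 carbons, so the parent hydride is pentane.
The highest-priority functional group is an aldehyde (terminal –CHO), so the name ends in -al.
The chain contains a C≡C triple bond, so the unsaturation ending is -yne.
The numbering direction is chosen so that the aldehyde carbon is C-1 by definition.
With this numbering: the triple bond between C-2 and C-3.
The name is pent-2-ynal.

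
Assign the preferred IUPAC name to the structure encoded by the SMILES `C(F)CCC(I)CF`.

1,5-difluoro-2-iodopentane

The longest carbon chain is 5 atoms: the parent is pentane.
Choose the numbering such that the substituent locant set {1,2,5} is lower than {1,4,5} at the first point of difference.
This places fluoro groups at C-1 and C-5; an iodo group at C-2.
The substituents are ordered alphabetically, ignoring any di-/tri- multipliers.
Assembling the pieces gives 1,5-difluoro-2-iodopentane.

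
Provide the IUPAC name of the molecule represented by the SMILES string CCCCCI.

The longest carbon chain is 5 atoms: the parent is pentane.
The numbering direction is chosen so that the substituent locant set {1} is lower than {5} at the first point of difference.
That gives an iodo group at C-1.
Putting it together: 1-iodopentane.

1-iodopentane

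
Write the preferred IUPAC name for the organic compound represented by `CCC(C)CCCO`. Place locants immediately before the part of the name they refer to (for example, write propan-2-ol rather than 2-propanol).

The longest chain bearing the –OH group is 6 carbons long (hexane).
The highest-priority functional group is an alcohol (–OH), so the name ends in -ol.
The numbering direction is chosen so that numbering from this end puts the hydroxyl group at C-1 rather than C-6.
That gives the hydroxyl at C-1; a methyl group at C-4.
Putting it together: 4-methylhexan-1-ol.

4-methylhexan-1-ol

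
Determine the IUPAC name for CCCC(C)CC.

3-methylhexane

The longest carbon chain is 6 atoms: the parent is hexane.
The numbering direction is chosen so that the substituent locant set {3} is lower than {4} at the first point of difference.
With this numbering: a methyl group at C-3.
The name is 3-methylhexane.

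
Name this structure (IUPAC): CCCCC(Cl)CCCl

1,3-dichloroheptane

The parent chain contains 7 carbons (heptane).
Choose the numbering such that the substituent locant set {1,3} is lower than {5,7} at the first point of difference.
This places chloro groups at C-1 and C-3.
The name is 1,3-dichloroheptane.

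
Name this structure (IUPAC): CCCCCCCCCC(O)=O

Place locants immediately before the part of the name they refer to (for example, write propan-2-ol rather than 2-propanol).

The longest carbon chain that includes the –COOH group has 10 carbons, so the parent hydride is decane.
The principal characteristic group is a carboxylic acid (terminal –COOH), named with the suffix -oic acid.
The numbering direction is chosen so that the carboxylic acid carbon is C-1 by definition.
The name is decanoic acid.

decanoic acid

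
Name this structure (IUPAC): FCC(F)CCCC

1,2-difluorohexane

The parent chain contains 6 carbons (hexane).
Choose the numbering such that the substituent locant set {1,2} is lower than {5,6} at the first point of difference.
This places fluoro groups at C-1 and C-2.
Assembling the pieces gives 1,2-difluorohexane.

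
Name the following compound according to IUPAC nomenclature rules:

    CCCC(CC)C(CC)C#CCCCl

1-chloro-5,6-diethylnon-3-yne

Counting along the main chain through the multiple bond gives 9 carbons: the parent is nonane.
A C≡C triple bond in the chain gives the infix -yne-.
The numbering direction is chosen so that numbering from this end puts the triple bond at C-3 rather than C-6.
That gives the triple bond between C-3 and C-4; a chloro group at C-1; ethyl groups at C-5 and C-6.
The substituents are ordered alphabetically, ignoring any di-/tri- multipliers.
Assembling the pieces gives 1-chloro-5,6-diethylnon-3-yne.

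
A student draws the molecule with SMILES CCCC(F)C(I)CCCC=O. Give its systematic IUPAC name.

The longest chain bearing the –CHO group is 9 carbons long (nonane).
The highest-priority functional group is an aldehyde (terminal –CHO), so the name ends in -al.
Number the chain so that the aldehyde carbon is C-1 by definition.
That gives a fluoro group at C-6; an iodo group at C-5.
The substituents are ordered alphabetically, ignoring any di-/tri- multipliers.
The name is 6-fluoro-5-iodononanal.

6-fluoro-5-iodononanal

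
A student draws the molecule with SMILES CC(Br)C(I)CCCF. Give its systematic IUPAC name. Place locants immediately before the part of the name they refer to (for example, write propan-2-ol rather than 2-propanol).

5-bromo-1-fluoro-4-iodohexane

The longest carbon chain is 6 atoms: the parent is hexane.
Number the chain so that the substituent locant set {1,4,5} is lower than {2,3,6} at the first point of difference.
With this numbering: a bromo group at C-5; a fluoro group at C-1; an iodo group at C-4.
Prefixes are listed alphabetically: bromo, fluoro, iodo.
Assembling the pieces gives 5-bromo-1-fluoro-4-iodohexane.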